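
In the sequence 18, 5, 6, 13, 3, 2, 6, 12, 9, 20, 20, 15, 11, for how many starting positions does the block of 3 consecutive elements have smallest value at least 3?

18 5 6 → min 5  ≥ 3 ✓
5 6 13 → min 5  ≥ 3 ✓
6 13 3 → min 3  ≥ 3 ✓
13 3 2 → min 2
3 2 6 → min 2
2 6 12 → min 2
6 12 9 → min 6  ≥ 3 ✓
12 9 20 → min 9  ≥ 3 ✓
9 20 20 → min 9  ≥ 3 ✓
20 20 15 → min 15  ≥ 3 ✓
20 15 11 → min 11  ≥ 3 ✓
8 windows satisfy the condition.

8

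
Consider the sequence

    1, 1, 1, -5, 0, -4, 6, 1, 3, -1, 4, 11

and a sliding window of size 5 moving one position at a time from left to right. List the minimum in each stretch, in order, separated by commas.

-5, -5, -5, -5, -4, -4, -1, -1

Sliding a size-5 window across the 12 values:
[1, 1, 1, -5, 0] → min -5
[1, 1, -5, 0, -4] → min -5
[1, -5, 0, -4, 6] → min -5
[-5, 0, -4, 6, 1] → min -5
[0, -4, 6, 1, 3] → min -4
[-4, 6, 1, 3, -1] → min -4
[6, 1, 3, -1, 4] → min -1
[1, 3, -1, 4, 11] → min -1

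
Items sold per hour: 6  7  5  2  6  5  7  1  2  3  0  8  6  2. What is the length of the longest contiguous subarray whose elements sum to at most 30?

Extend to the right; shrink from the left whenever the sum exceeds 30:
[6] sum 6 len 1
[6, 7] sum 13 len 2
[6, 7, 5] sum 18 len 3
[6, 7, 5, 2] sum 20 len 4
[6, 7, 5, 2, 6] sum 26 len 5
[7, 5, 2, 6, 5] sum 25 len 5
[5, 2, 6, 5, 7] sum 25 len 5
[5, 2, 6, 5, 7, 1] sum 26 len 6
[5, 2, 6, 5, 7, 1, 2] sum 28 len 7
[2, 6, 5, 7, 1, 2, 3] sum 26 len 7
[2, 6, 5, 7, 1, 2, 3, 0] sum 26 len 8
[5, 7, 1, 2, 3, 0, 8] sum 26 len 7
[7, 1, 2, 3, 0, 8, 6] sum 27 len 7
[7, 1, 2, 3, 0, 8, 6, 2] sum 29 len 8
Longest length seen: 8.

8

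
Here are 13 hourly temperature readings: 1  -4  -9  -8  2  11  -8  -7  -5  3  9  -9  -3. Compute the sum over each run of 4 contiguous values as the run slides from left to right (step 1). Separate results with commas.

(1, -4, -9, -8) → sum -20
(-4, -9, -8, 2) → sum -19
(-9, -8, 2, 11) → sum -4
(-8, 2, 11, -8) → sum -3
(2, 11, -8, -7) → sum -2
(11, -8, -7, -5) → sum -9
(-8, -7, -5, 3) → sum -17
(-7, -5, 3, 9) → sum 0
(-5, 3, 9, -9) → sum -2
(3, 9, -9, -3) → sum 0

-20, -19, -4, -3, -2, -9, -17, 0, -2, 0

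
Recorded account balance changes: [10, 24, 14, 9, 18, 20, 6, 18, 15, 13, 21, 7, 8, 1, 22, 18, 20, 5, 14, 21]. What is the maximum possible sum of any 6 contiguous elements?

100

Each size-6 window and its sum:
10 24 14 9 18 20 → sum 95
24 14 9 18 20 6 → sum 91
14 9 18 20 6 18 → sum 85
9 18 20 6 18 15 → sum 86
18 20 6 18 15 13 → sum 90
20 6 18 15 13 21 → sum 93
6 18 15 13 21 7 → sum 80
18 15 13 21 7 8 → sum 82
15 13 21 7 8 1 → sum 65
13 21 7 8 1 22 → sum 72
21 7 8 1 22 18 → sum 77
7 8 1 22 18 20 → sum 76
8 1 22 18 20 5 → sum 74
1 22 18 20 5 14 → sum 80
22 18 20 5 14 21 → sum 100
Maximum of these is 100.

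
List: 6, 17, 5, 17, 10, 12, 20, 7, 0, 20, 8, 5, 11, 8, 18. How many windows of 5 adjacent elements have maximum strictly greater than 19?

[6, 17, 5, 17, 10] → max 17
[17, 5, 17, 10, 12] → max 17
[5, 17, 10, 12, 20] → max 20  > 19 ✓
[17, 10, 12, 20, 7] → max 20  > 19 ✓
[10, 12, 20, 7, 0] → max 20  > 19 ✓
[12, 20, 7, 0, 20] → max 20  > 19 ✓
[20, 7, 0, 20, 8] → max 20  > 19 ✓
[7, 0, 20, 8, 5] → max 20  > 19 ✓
[0, 20, 8, 5, 11] → max 20  > 19 ✓
[20, 8, 5, 11, 8] → max 20  > 19 ✓
[8, 5, 11, 8, 18] → max 18
8 windows satisfy the condition.

8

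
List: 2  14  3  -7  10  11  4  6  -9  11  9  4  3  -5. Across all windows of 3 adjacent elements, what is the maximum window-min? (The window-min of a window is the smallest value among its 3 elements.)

2 14 3 → min 2
14 3 -7 → min -7
3 -7 10 → min -7
-7 10 11 → min -7
10 11 4 → min 4
11 4 6 → min 4
4 6 -9 → min -9
6 -9 11 → min -9
-9 11 9 → min -9
11 9 4 → min 4
9 4 3 → min 3
4 3 -5 → min -5
Maximum of these is 4.

4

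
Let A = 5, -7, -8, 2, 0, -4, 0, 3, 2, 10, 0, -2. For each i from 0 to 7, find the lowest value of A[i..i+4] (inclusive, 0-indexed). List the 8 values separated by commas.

[5, -7, -8, 2, 0] → min -8
[-7, -8, 2, 0, -4] → min -8
[-8, 2, 0, -4, 0] → min -8
[2, 0, -4, 0, 3] → min -4
[0, -4, 0, 3, 2] → min -4
[-4, 0, 3, 2, 10] → min -4
[0, 3, 2, 10, 0] → min 0
[3, 2, 10, 0, -2] → min -2

-8, -8, -8, -4, -4, -4, 0, -2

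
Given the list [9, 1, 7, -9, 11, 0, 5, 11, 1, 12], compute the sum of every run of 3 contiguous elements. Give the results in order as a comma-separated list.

17, -1, 9, 2, 16, 16, 17, 24

9 1 7 → sum 17
1 7 -9 → sum -1
7 -9 11 → sum 9
-9 11 0 → sum 2
11 0 5 → sum 16
0 5 11 → sum 16
5 11 1 → sum 17
11 1 12 → sum 24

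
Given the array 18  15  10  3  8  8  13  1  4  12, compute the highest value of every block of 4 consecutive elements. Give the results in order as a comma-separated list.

18 15 10 3 → max 18
15 10 3 8 → max 15
10 3 8 8 → max 10
3 8 8 13 → max 13
8 8 13 1 → max 13
8 13 1 4 → max 13
13 1 4 12 → max 13

18, 15, 10, 13, 13, 13, 13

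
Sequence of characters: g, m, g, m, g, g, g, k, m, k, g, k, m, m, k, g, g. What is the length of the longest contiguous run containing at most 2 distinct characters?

[g] 1 distinct, len 1
[g, m] 2 distinct, len 2
[g, m, g] 2 distinct, len 3
[g, m, g, m] 2 distinct, len 4
[g, m, g, m, g] 2 distinct, len 5
[g, m, g, m, g, g] 2 distinct, len 6
[g, m, g, m, g, g, g] 2 distinct, len 7
[g, g, g, k] 2 distinct, len 4
[k, m] 2 distinct, len 2
[k, m, k] 2 distinct, len 3
[k, g] 2 distinct, len 2
[k, g, k] 2 distinct, len 3
[k, m] 2 distinct, len 2
[k, m, m] 2 distinct, len 3
[k, m, m, k] 2 distinct, len 4
[k, g] 2 distinct, len 2
[k, g, g] 2 distinct, len 3
Longest length with ≤2 distinct: 7.

7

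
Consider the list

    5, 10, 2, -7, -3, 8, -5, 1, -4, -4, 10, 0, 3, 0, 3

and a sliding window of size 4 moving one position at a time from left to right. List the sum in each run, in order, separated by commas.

[5, 10, 2, -7] → sum 10
[10, 2, -7, -3] → sum 2
[2, -7, -3, 8] → sum 0
[-7, -3, 8, -5] → sum -7
[-3, 8, -5, 1] → sum 1
[8, -5, 1, -4] → sum 0
[-5, 1, -4, -4] → sum -12
[1, -4, -4, 10] → sum 3
[-4, -4, 10, 0] → sum 2
[-4, 10, 0, 3] → sum 9
[10, 0, 3, 0] → sum 13
[0, 3, 0, 3] → sum 6

10, 2, 0, -7, 1, 0, -12, 3, 2, 9, 13, 6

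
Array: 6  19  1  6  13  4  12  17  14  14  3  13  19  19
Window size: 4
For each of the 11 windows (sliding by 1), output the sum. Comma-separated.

6 19 1 6 → sum 32
19 1 6 13 → sum 39
1 6 13 4 → sum 24
6 13 4 12 → sum 35
13 4 12 17 → sum 46
4 12 17 14 → sum 47
12 17 14 14 → sum 57
17 14 14 3 → sum 48
14 14 3 13 → sum 44
14 3 13 19 → sum 49
3 13 19 19 → sum 54

32, 39, 24, 35, 46, 47, 57, 48, 44, 49, 54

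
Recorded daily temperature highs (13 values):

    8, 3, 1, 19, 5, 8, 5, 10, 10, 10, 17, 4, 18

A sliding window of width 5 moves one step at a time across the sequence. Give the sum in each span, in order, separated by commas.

36, 36, 38, 47, 38, 43, 52, 51, 59

Sliding a size-5 window across the 13 values:
[8, 3, 1, 19, 5] → sum 36
[3, 1, 19, 5, 8] → sum 36
[1, 19, 5, 8, 5] → sum 38
[19, 5, 8, 5, 10] → sum 47
[5, 8, 5, 10, 10] → sum 38
[8, 5, 10, 10, 10] → sum 43
[5, 10, 10, 10, 17] → sum 52
[10, 10, 10, 17, 4] → sum 51
[10, 10, 17, 4, 18] → sum 59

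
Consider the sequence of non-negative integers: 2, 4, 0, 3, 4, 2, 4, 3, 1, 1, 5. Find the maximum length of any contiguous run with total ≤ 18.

8

→ 2: sum 2, len 1
→ 4: sum 6, len 2
→ 0: sum 6, len 3
→ 3: sum 9, len 4
→ 4: sum 13, len 5
→ 2: sum 15, len 6
→ 4 (dropped 2): sum 17, len 6
→ 3 (dropped 4): sum 16, len 6
→ 1: sum 17, len 7
→ 1: sum 18, len 8
→ 5 (dropped 0, 3, 4): sum 16, len 6
Longest length seen: 8.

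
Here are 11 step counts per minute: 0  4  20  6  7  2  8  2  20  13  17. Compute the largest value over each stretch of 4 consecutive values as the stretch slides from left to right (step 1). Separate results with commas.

20, 20, 20, 8, 8, 20, 20, 20

(0, 4, 20, 6) → max 20
(4, 20, 6, 7) → max 20
(20, 6, 7, 2) → max 20
(6, 7, 2, 8) → max 8
(7, 2, 8, 2) → max 8
(2, 8, 2, 20) → max 20
(8, 2, 20, 13) → max 20
(2, 20, 13, 17) → max 20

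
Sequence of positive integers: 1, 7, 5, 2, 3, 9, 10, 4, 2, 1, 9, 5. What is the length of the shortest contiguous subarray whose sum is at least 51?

10

Extend right; whenever the sum reaches 51, record the length and shrink from the left:
add 1: running sum 1 < 51
add 7: running sum 8 < 51
add 5: running sum 13 < 51
add 2: running sum 15 < 51
add 3: running sum 18 < 51
add 9: running sum 27 < 51
add 10: running sum 37 < 51
add 4: running sum 41 < 51
add 2: running sum 43 < 51
add 1: running sum 44 < 51
add 9: shortest ending here [7, 5, 2, 3, 9, 10, 4, 2, 1, 9] sum 52, len 10
add 5: shortest ending here [7, 5, 2, 3, 9, 10, 4, 2, 1, 9, 5] sum 57, len 11
Shortest qualifying length: 10.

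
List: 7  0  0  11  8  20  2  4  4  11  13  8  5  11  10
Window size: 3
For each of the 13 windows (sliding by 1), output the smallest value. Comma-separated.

(7, 0, 0) → min 0
(0, 0, 11) → min 0
(0, 11, 8) → min 0
(11, 8, 20) → min 8
(8, 20, 2) → min 2
(20, 2, 4) → min 2
(2, 4, 4) → min 2
(4, 4, 11) → min 4
(4, 11, 13) → min 4
(11, 13, 8) → min 8
(13, 8, 5) → min 5
(8, 5, 11) → min 5
(5, 11, 10) → min 5

0, 0, 0, 8, 2, 2, 2, 4, 4, 8, 5, 5, 5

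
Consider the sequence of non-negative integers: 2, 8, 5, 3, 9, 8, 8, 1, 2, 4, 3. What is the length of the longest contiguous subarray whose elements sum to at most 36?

7

→ 2: sum 2, len 1
→ 8: sum 10, len 2
→ 5: sum 15, len 3
→ 3: sum 18, len 4
→ 9: sum 27, len 5
→ 8: sum 35, len 6
→ 8 (dropped 2, 8): sum 33, len 5
→ 1: sum 34, len 6
→ 2: sum 36, len 7
→ 4 (dropped 5): sum 35, len 7
→ 3 (dropped 3): sum 35, len 7
Longest length seen: 7.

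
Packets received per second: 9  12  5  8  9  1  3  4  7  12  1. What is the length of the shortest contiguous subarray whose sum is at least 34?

4

add 9: running sum 9 < 34
add 12: running sum 21 < 34
add 5: running sum 26 < 34
add 8: shortest ending here [9, 12, 5, 8] sum 34, len 4
add 9: shortest ending here [12, 5, 8, 9] sum 34, len 4
add 1: shortest ending here [12, 5, 8, 9, 1] sum 35, len 5
add 3: shortest ending here [12, 5, 8, 9, 1, 3] sum 38, len 6
add 4: shortest ending here [12, 5, 8, 9, 1, 3, 4] sum 42, len 7
add 7: shortest ending here [5, 8, 9, 1, 3, 4, 7] sum 37, len 7
add 12: shortest ending here [9, 1, 3, 4, 7, 12] sum 36, len 6
add 1: shortest ending here [9, 1, 3, 4, 7, 12, 1] sum 37, len 7
Shortest qualifying length: 4.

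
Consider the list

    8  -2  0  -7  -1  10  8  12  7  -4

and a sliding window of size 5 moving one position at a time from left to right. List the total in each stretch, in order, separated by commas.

Sliding a size-5 window across the 10 values:
[8, -2, 0, -7, -1] → sum -2
[-2, 0, -7, -1, 10] → sum 0
[0, -7, -1, 10, 8] → sum 10
[-7, -1, 10, 8, 12] → sum 22
[-1, 10, 8, 12, 7] → sum 36
[10, 8, 12, 7, -4] → sum 33

-2, 0, 10, 22, 36, 33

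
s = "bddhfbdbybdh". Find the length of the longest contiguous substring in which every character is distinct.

4

add b: [b] len 1
add d: [b, d] len 2
add d (repeat d, move left end past it): [d] len 1
add h: [d, h] len 2
add f: [d, h, f] len 3
add b: [d, h, f, b] len 4
add d (repeat d, move left end past it): [h, f, b, d] len 4
add b (repeat b, move left end past it): [d, b] len 2
add y: [d, b, y] len 3
add b (repeat b, move left end past it): [y, b] len 2
add d: [y, b, d] len 3
add h: [y, b, d, h] len 4
Longest all-distinct length: 4.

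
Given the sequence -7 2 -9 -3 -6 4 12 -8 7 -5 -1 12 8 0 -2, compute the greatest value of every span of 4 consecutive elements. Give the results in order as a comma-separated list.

Sliding a size-4 window across the 15 values:
-7 2 -9 -3 → max 2
2 -9 -3 -6 → max 2
-9 -3 -6 4 → max 4
-3 -6 4 12 → max 12
-6 4 12 -8 → max 12
4 12 -8 7 → max 12
12 -8 7 -5 → max 12
-8 7 -5 -1 → max 7
7 -5 -1 12 → max 12
-5 -1 12 8 → max 12
-1 12 8 0 → max 12
12 8 0 -2 → max 12

2, 2, 4, 12, 12, 12, 12, 7, 12, 12, 12, 12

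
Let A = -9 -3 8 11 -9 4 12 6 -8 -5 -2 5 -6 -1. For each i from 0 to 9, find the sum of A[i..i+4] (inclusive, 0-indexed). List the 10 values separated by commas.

-9 -3 8 11 -9 → sum -2
-3 8 11 -9 4 → sum 11
8 11 -9 4 12 → sum 26
11 -9 4 12 6 → sum 24
-9 4 12 6 -8 → sum 5
4 12 6 -8 -5 → sum 9
12 6 -8 -5 -2 → sum 3
6 -8 -5 -2 5 → sum -4
-8 -5 -2 5 -6 → sum -16
-5 -2 5 -6 -1 → sum -9

-2, 11, 26, 24, 5, 9, 3, -4, -16, -9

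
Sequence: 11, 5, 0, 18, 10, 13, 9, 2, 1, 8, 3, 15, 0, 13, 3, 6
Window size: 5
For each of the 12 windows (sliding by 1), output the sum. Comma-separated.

(11, 5, 0, 18, 10) → sum 44
(5, 0, 18, 10, 13) → sum 46
(0, 18, 10, 13, 9) → sum 50
(18, 10, 13, 9, 2) → sum 52
(10, 13, 9, 2, 1) → sum 35
(13, 9, 2, 1, 8) → sum 33
(9, 2, 1, 8, 3) → sum 23
(2, 1, 8, 3, 15) → sum 29
(1, 8, 3, 15, 0) → sum 27
(8, 3, 15, 0, 13) → sum 39
(3, 15, 0, 13, 3) → sum 34
(15, 0, 13, 3, 6) → sum 37

44, 46, 50, 52, 35, 33, 23, 29, 27, 39, 34, 37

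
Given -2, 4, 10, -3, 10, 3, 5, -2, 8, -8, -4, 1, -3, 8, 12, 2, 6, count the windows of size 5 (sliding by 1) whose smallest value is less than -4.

-2 4 10 -3 10 → min -3
4 10 -3 10 3 → min -3
10 -3 10 3 5 → min -3
-3 10 3 5 -2 → min -3
10 3 5 -2 8 → min -2
3 5 -2 8 -8 → min -8  < -4 ✓
5 -2 8 -8 -4 → min -8  < -4 ✓
-2 8 -8 -4 1 → min -8  < -4 ✓
8 -8 -4 1 -3 → min -8  < -4 ✓
-8 -4 1 -3 8 → min -8  < -4 ✓
-4 1 -3 8 12 → min -4
1 -3 8 12 2 → min -3
-3 8 12 2 6 → min -3
5 windows satisfy the condition.

5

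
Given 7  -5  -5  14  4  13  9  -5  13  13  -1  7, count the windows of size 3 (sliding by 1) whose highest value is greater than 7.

9

[7, -5, -5] → max 7
[-5, -5, 14] → max 14  > 7 ✓
[-5, 14, 4] → max 14  > 7 ✓
[14, 4, 13] → max 14  > 7 ✓
[4, 13, 9] → max 13  > 7 ✓
[13, 9, -5] → max 13  > 7 ✓
[9, -5, 13] → max 13  > 7 ✓
[-5, 13, 13] → max 13  > 7 ✓
[13, 13, -1] → max 13  > 7 ✓
[13, -1, 7] → max 13  > 7 ✓
9 windows satisfy the condition.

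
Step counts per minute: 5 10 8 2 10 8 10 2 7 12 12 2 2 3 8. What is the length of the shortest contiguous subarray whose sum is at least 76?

10

add 5: running sum 5 < 76
add 10: running sum 15 < 76
add 8: running sum 23 < 76
add 2: running sum 25 < 76
add 10: running sum 35 < 76
add 8: running sum 43 < 76
add 10: running sum 53 < 76
add 2: running sum 55 < 76
add 7: running sum 62 < 76
add 12: running sum 74 < 76
add 12: shortest ending here [10, 8, 2, 10, 8, 10, 2, 7, 12, 12] sum 81, len 10
add 2: shortest ending here [10, 8, 2, 10, 8, 10, 2, 7, 12, 12, 2] sum 83, len 11
add 2: shortest ending here [10, 8, 2, 10, 8, 10, 2, 7, 12, 12, 2, 2] sum 85, len 12
add 3: shortest ending here [8, 2, 10, 8, 10, 2, 7, 12, 12, 2, 2, 3] sum 78, len 12
add 8: shortest ending here [10, 8, 10, 2, 7, 12, 12, 2, 2, 3, 8] sum 76, len 11
Shortest qualifying length: 10.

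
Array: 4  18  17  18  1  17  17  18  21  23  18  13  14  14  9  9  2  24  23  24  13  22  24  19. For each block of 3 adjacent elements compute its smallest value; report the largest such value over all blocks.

23

(4, 18, 17) → min 4
(18, 17, 18) → min 17
(17, 18, 1) → min 1
(18, 1, 17) → min 1
(1, 17, 17) → min 1
(17, 17, 18) → min 17
(17, 18, 21) → min 17
(18, 21, 23) → min 18
(21, 23, 18) → min 18
(23, 18, 13) → min 13
(18, 13, 14) → min 13
(13, 14, 14) → min 13
(14, 14, 9) → min 9
(14, 9, 9) → min 9
(9, 9, 2) → min 2
(9, 2, 24) → min 2
(2, 24, 23) → min 2
(24, 23, 24) → min 23
(23, 24, 13) → min 13
(24, 13, 22) → min 13
(13, 22, 24) → min 13
(22, 24, 19) → min 19
Largest of these is 23.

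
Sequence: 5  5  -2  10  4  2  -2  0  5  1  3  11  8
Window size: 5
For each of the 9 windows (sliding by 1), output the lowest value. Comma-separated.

[5, 5, -2, 10, 4] → min -2
[5, -2, 10, 4, 2] → min -2
[-2, 10, 4, 2, -2] → min -2
[10, 4, 2, -2, 0] → min -2
[4, 2, -2, 0, 5] → min -2
[2, -2, 0, 5, 1] → min -2
[-2, 0, 5, 1, 3] → min -2
[0, 5, 1, 3, 11] → min 0
[5, 1, 3, 11, 8] → min 1

-2, -2, -2, -2, -2, -2, -2, 0, 1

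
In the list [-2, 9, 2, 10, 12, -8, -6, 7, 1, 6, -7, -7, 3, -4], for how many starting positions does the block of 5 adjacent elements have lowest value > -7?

1

(-2, 9, 2, 10, 12) → min -2  > -7 ✓
(9, 2, 10, 12, -8) → min -8
(2, 10, 12, -8, -6) → min -8
(10, 12, -8, -6, 7) → min -8
(12, -8, -6, 7, 1) → min -8
(-8, -6, 7, 1, 6) → min -8
(-6, 7, 1, 6, -7) → min -7
(7, 1, 6, -7, -7) → min -7
(1, 6, -7, -7, 3) → min -7
(6, -7, -7, 3, -4) → min -7
1 window satisfy the condition.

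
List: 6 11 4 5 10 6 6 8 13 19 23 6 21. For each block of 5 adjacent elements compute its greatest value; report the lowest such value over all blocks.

6 11 4 5 10 → max 11
11 4 5 10 6 → max 11
4 5 10 6 6 → max 10
5 10 6 6 8 → max 10
10 6 6 8 13 → max 13
6 6 8 13 19 → max 19
6 8 13 19 23 → max 23
8 13 19 23 6 → max 23
13 19 23 6 21 → max 23
Lowest of these is 10.

10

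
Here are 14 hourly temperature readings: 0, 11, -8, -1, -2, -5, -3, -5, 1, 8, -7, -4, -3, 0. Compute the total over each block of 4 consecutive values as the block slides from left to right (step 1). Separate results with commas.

2, 0, -16, -11, -15, -12, 1, -3, -2, -6, -14

(0, 11, -8, -1) → sum 2
(11, -8, -1, -2) → sum 0
(-8, -1, -2, -5) → sum -16
(-1, -2, -5, -3) → sum -11
(-2, -5, -3, -5) → sum -15
(-5, -3, -5, 1) → sum -12
(-3, -5, 1, 8) → sum 1
(-5, 1, 8, -7) → sum -3
(1, 8, -7, -4) → sum -2
(8, -7, -4, -3) → sum -6
(-7, -4, -3, 0) → sum -14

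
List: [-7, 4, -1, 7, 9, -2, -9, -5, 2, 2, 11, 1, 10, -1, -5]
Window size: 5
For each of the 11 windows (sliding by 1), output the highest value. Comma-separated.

(-7, 4, -1, 7, 9) → max 9
(4, -1, 7, 9, -2) → max 9
(-1, 7, 9, -2, -9) → max 9
(7, 9, -2, -9, -5) → max 9
(9, -2, -9, -5, 2) → max 9
(-2, -9, -5, 2, 2) → max 2
(-9, -5, 2, 2, 11) → max 11
(-5, 2, 2, 11, 1) → max 11
(2, 2, 11, 1, 10) → max 11
(2, 11, 1, 10, -1) → max 11
(11, 1, 10, -1, -5) → max 11

9, 9, 9, 9, 9, 2, 11, 11, 11, 11, 11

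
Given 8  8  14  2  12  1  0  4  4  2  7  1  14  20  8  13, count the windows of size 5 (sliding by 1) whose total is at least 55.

1

(8, 8, 14, 2, 12) → sum 44
(8, 14, 2, 12, 1) → sum 37
(14, 2, 12, 1, 0) → sum 29
(2, 12, 1, 0, 4) → sum 19
(12, 1, 0, 4, 4) → sum 21
(1, 0, 4, 4, 2) → sum 11
(0, 4, 4, 2, 7) → sum 17
(4, 4, 2, 7, 1) → sum 18
(4, 2, 7, 1, 14) → sum 28
(2, 7, 1, 14, 20) → sum 44
(7, 1, 14, 20, 8) → sum 50
(1, 14, 20, 8, 13) → sum 56  ≥ 55 ✓
1 window satisfy the condition.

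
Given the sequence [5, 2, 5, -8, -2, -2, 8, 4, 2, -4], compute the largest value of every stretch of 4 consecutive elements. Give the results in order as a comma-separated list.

5, 5, 5, 8, 8, 8, 8

Sliding a size-4 window across the 10 values:
(5, 2, 5, -8) → max 5
(2, 5, -8, -2) → max 5
(5, -8, -2, -2) → max 5
(-8, -2, -2, 8) → max 8
(-2, -2, 8, 4) → max 8
(-2, 8, 4, 2) → max 8
(8, 4, 2, -4) → max 8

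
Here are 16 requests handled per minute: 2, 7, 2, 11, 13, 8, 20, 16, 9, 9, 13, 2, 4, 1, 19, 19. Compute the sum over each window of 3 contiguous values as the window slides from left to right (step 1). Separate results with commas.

(2, 7, 2) → sum 11
(7, 2, 11) → sum 20
(2, 11, 13) → sum 26
(11, 13, 8) → sum 32
(13, 8, 20) → sum 41
(8, 20, 16) → sum 44
(20, 16, 9) → sum 45
(16, 9, 9) → sum 34
(9, 9, 13) → sum 31
(9, 13, 2) → sum 24
(13, 2, 4) → sum 19
(2, 4, 1) → sum 7
(4, 1, 19) → sum 24
(1, 19, 19) → sum 39

11, 20, 26, 32, 41, 44, 45, 34, 31, 24, 19, 7, 24, 39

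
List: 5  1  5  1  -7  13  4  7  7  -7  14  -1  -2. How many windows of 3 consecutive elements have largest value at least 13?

6

(5, 1, 5) → max 5
(1, 5, 1) → max 5
(5, 1, -7) → max 5
(1, -7, 13) → max 13  ≥ 13 ✓
(-7, 13, 4) → max 13  ≥ 13 ✓
(13, 4, 7) → max 13  ≥ 13 ✓
(4, 7, 7) → max 7
(7, 7, -7) → max 7
(7, -7, 14) → max 14  ≥ 13 ✓
(-7, 14, -1) → max 14  ≥ 13 ✓
(14, -1, -2) → max 14  ≥ 13 ✓
6 windows satisfy the condition.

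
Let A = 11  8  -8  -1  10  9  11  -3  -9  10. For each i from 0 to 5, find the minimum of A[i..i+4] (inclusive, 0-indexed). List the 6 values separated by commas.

-8, -8, -8, -3, -9, -9

[11, 8, -8, -1, 10] → min -8
[8, -8, -1, 10, 9] → min -8
[-8, -1, 10, 9, 11] → min -8
[-1, 10, 9, 11, -3] → min -3
[10, 9, 11, -3, -9] → min -9
[9, 11, -3, -9, 10] → min -9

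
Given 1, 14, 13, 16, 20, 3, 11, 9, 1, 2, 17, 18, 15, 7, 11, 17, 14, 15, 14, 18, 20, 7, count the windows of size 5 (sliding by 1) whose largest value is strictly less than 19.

11

(1, 14, 13, 16, 20) → max 20
(14, 13, 16, 20, 3) → max 20
(13, 16, 20, 3, 11) → max 20
(16, 20, 3, 11, 9) → max 20
(20, 3, 11, 9, 1) → max 20
(3, 11, 9, 1, 2) → max 11  < 19 ✓
(11, 9, 1, 2, 17) → max 17  < 19 ✓
(9, 1, 2, 17, 18) → max 18  < 19 ✓
(1, 2, 17, 18, 15) → max 18  < 19 ✓
(2, 17, 18, 15, 7) → max 18  < 19 ✓
(17, 18, 15, 7, 11) → max 18  < 19 ✓
(18, 15, 7, 11, 17) → max 18  < 19 ✓
(15, 7, 11, 17, 14) → max 17  < 19 ✓
(7, 11, 17, 14, 15) → max 17  < 19 ✓
(11, 17, 14, 15, 14) → max 17  < 19 ✓
(17, 14, 15, 14, 18) → max 18  < 19 ✓
(14, 15, 14, 18, 20) → max 20
(15, 14, 18, 20, 7) → max 20
11 windows satisfy the condition.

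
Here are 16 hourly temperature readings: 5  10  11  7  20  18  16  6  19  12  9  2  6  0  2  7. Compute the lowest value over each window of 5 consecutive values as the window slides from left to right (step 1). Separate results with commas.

Sliding a size-5 window across the 16 values:
5 10 11 7 20 → min 5
10 11 7 20 18 → min 7
11 7 20 18 16 → min 7
7 20 18 16 6 → min 6
20 18 16 6 19 → min 6
18 16 6 19 12 → min 6
16 6 19 12 9 → min 6
6 19 12 9 2 → min 2
19 12 9 2 6 → min 2
12 9 2 6 0 → min 0
9 2 6 0 2 → min 0
2 6 0 2 7 → min 0

5, 7, 7, 6, 6, 6, 6, 2, 2, 0, 0, 0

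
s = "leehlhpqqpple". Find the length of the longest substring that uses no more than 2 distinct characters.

5

add l: window [l] (1 distinct), len 1
add e: window [l, e] (2 distinct), len 2
add e: window [l, e, e] (2 distinct), len 3
add h: window [e, e, h] (2 distinct), len 3
add l: window [h, l] (2 distinct), len 2
add h: window [h, l, h] (2 distinct), len 3
add p: window [h, p] (2 distinct), len 2
add q: window [p, q] (2 distinct), len 2
add q: window [p, q, q] (2 distinct), len 3
add p: window [p, q, q, p] (2 distinct), len 4
add p: window [p, q, q, p, p] (2 distinct), len 5
add l: window [p, p, l] (2 distinct), len 3
add e: window [l, e] (2 distinct), len 2
Longest length with ≤2 distinct: 5.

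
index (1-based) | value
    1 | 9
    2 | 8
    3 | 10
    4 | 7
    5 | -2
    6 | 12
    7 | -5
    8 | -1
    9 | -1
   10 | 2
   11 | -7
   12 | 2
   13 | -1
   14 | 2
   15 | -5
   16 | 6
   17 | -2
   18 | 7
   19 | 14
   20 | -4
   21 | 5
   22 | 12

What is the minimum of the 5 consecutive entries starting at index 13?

-5

Elements at indices 13..17: -1, 2, -5, 6, -2
min(-1, 2, -5, 6, -2) = -5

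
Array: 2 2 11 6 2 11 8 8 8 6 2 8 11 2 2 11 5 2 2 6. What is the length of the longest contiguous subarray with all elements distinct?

[2] len 1
[2] len 1
[2, 11] len 2
[2, 11, 6] len 3
[11, 6, 2] len 3
[6, 2, 11] len 3
[6, 2, 11, 8] len 4
[8] len 1
[8] len 1
[8, 6] len 2
[8, 6, 2] len 3
[6, 2, 8] len 3
[6, 2, 8, 11] len 4
[8, 11, 2] len 3
[2] len 1
[2, 11] len 2
[2, 11, 5] len 3
[11, 5, 2] len 3
[2] len 1
[2, 6] len 2
Longest all-distinct length: 4.

4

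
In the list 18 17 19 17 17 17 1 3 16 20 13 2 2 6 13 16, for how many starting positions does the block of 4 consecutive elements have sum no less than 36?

11

[18, 17, 19, 17] → sum 71  ≥ 36 ✓
[17, 19, 17, 17] → sum 70  ≥ 36 ✓
[19, 17, 17, 17] → sum 70  ≥ 36 ✓
[17, 17, 17, 1] → sum 52  ≥ 36 ✓
[17, 17, 1, 3] → sum 38  ≥ 36 ✓
[17, 1, 3, 16] → sum 37  ≥ 36 ✓
[1, 3, 16, 20] → sum 40  ≥ 36 ✓
[3, 16, 20, 13] → sum 52  ≥ 36 ✓
[16, 20, 13, 2] → sum 51  ≥ 36 ✓
[20, 13, 2, 2] → sum 37  ≥ 36 ✓
[13, 2, 2, 6] → sum 23
[2, 2, 6, 13] → sum 23
[2, 6, 13, 16] → sum 37  ≥ 36 ✓
11 windows satisfy the condition.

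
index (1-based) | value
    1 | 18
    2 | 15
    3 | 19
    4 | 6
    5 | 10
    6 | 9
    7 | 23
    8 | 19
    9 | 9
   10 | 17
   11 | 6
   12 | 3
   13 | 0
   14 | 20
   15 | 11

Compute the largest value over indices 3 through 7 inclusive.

Elements at indices 3..7: 19, 6, 10, 9, 23
max(19, 6, 10, 9, 23) = 23

23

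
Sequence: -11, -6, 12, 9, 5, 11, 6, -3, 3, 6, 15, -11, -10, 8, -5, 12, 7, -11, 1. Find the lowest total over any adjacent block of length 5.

-6

[-11, -6, 12, 9, 5] → sum 9
[-6, 12, 9, 5, 11] → sum 31
[12, 9, 5, 11, 6] → sum 43
[9, 5, 11, 6, -3] → sum 28
[5, 11, 6, -3, 3] → sum 22
[11, 6, -3, 3, 6] → sum 23
[6, -3, 3, 6, 15] → sum 27
[-3, 3, 6, 15, -11] → sum 10
[3, 6, 15, -11, -10] → sum 3
[6, 15, -11, -10, 8] → sum 8
[15, -11, -10, 8, -5] → sum -3
[-11, -10, 8, -5, 12] → sum -6
[-10, 8, -5, 12, 7] → sum 12
[8, -5, 12, 7, -11] → sum 11
[-5, 12, 7, -11, 1] → sum 4
Lowest of these is -6.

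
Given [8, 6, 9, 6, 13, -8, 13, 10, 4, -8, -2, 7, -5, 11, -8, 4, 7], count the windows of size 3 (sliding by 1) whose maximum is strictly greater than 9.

9

8 6 9 → max 9
6 9 6 → max 9
9 6 13 → max 13  > 9 ✓
6 13 -8 → max 13  > 9 ✓
13 -8 13 → max 13  > 9 ✓
-8 13 10 → max 13  > 9 ✓
13 10 4 → max 13  > 9 ✓
10 4 -8 → max 10  > 9 ✓
4 -8 -2 → max 4
-8 -2 7 → max 7
-2 7 -5 → max 7
7 -5 11 → max 11  > 9 ✓
-5 11 -8 → max 11  > 9 ✓
11 -8 4 → max 11  > 9 ✓
-8 4 7 → max 7
9 windows satisfy the condition.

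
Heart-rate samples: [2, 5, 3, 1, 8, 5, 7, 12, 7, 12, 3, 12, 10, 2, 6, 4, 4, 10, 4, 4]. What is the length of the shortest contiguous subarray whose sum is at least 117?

add 2: running sum 2 < 117
add 5: running sum 7 < 117
add 3: running sum 10 < 117
add 1: running sum 11 < 117
add 8: running sum 19 < 117
add 5: running sum 24 < 117
add 7: running sum 31 < 117
add 12: running sum 43 < 117
add 7: running sum 50 < 117
add 12: running sum 62 < 117
add 3: running sum 65 < 117
add 12: running sum 77 < 117
add 10: running sum 87 < 117
add 2: running sum 89 < 117
add 6: running sum 95 < 117
add 4: running sum 99 < 117
add 4: running sum 103 < 117
add 10: running sum 113 < 117
end 18: [2, 5, 3, 1, 8, 5, 7, 12, 7, 12, 3, 12, 10, 2, 6, 4, 4, 10, 4] sum 117, len 19
end 19: [5, 3, 1, 8, 5, 7, 12, 7, 12, 3, 12, 10, 2, 6, 4, 4, 10, 4, 4] sum 119, len 19
Shortest qualifying length: 19.

19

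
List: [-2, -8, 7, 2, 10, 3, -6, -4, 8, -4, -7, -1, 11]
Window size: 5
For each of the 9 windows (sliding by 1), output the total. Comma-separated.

9, 14, 16, 5, 11, -3, -13, -8, 7

(-2, -8, 7, 2, 10) → sum 9
(-8, 7, 2, 10, 3) → sum 14
(7, 2, 10, 3, -6) → sum 16
(2, 10, 3, -6, -4) → sum 5
(10, 3, -6, -4, 8) → sum 11
(3, -6, -4, 8, -4) → sum -3
(-6, -4, 8, -4, -7) → sum -13
(-4, 8, -4, -7, -1) → sum -8
(8, -4, -7, -1, 11) → sum 7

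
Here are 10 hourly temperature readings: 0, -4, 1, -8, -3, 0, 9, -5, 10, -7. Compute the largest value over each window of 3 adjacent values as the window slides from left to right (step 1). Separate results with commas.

Sliding a size-3 window across the 10 values:
(0, -4, 1) → max 1
(-4, 1, -8) → max 1
(1, -8, -3) → max 1
(-8, -3, 0) → max 0
(-3, 0, 9) → max 9
(0, 9, -5) → max 9
(9, -5, 10) → max 10
(-5, 10, -7) → max 10

1, 1, 1, 0, 9, 9, 10, 10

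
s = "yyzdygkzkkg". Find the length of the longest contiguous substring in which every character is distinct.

5

add y: [y] len 1
add y (repeat y, move left end past it): [y] len 1
add z: [y, z] len 2
add d: [y, z, d] len 3
add y (repeat y, move left end past it): [z, d, y] len 3
add g: [z, d, y, g] len 4
add k: [z, d, y, g, k] len 5
add z (repeat z, move left end past it): [d, y, g, k, z] len 5
add k (repeat k, move left end past it): [z, k] len 2
add k (repeat k, move left end past it): [k] len 1
add g: [k, g] len 2
Longest all-distinct length: 5.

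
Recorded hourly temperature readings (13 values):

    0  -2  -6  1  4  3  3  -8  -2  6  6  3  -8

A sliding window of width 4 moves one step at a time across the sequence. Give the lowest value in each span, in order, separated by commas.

-6, -6, -6, 1, -8, -8, -8, -8, -2, -8

Sliding a size-4 window across the 13 values:
0 -2 -6 1 → min -6
-2 -6 1 4 → min -6
-6 1 4 3 → min -6
1 4 3 3 → min 1
4 3 3 -8 → min -8
3 3 -8 -2 → min -8
3 -8 -2 6 → min -8
-8 -2 6 6 → min -8
-2 6 6 3 → min -2
6 6 3 -8 → min -8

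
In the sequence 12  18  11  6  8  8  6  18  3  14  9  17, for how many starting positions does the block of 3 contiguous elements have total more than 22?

8

12 18 11 → sum 41  > 22 ✓
18 11 6 → sum 35  > 22 ✓
11 6 8 → sum 25  > 22 ✓
6 8 8 → sum 22
8 8 6 → sum 22
8 6 18 → sum 32  > 22 ✓
6 18 3 → sum 27  > 22 ✓
18 3 14 → sum 35  > 22 ✓
3 14 9 → sum 26  > 22 ✓
14 9 17 → sum 40  > 22 ✓
8 windows satisfy the condition.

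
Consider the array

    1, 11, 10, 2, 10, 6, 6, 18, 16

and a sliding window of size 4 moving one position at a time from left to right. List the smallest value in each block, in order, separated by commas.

1, 2, 2, 2, 6, 6

1 11 10 2 → min 1
11 10 2 10 → min 2
10 2 10 6 → min 2
2 10 6 6 → min 2
10 6 6 18 → min 6
6 6 18 16 → min 6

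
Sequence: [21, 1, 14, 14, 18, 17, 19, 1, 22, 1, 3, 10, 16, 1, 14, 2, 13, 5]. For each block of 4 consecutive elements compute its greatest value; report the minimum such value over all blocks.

Each size-4 window and its max:
(21, 1, 14, 14) → max 21
(1, 14, 14, 18) → max 18
(14, 14, 18, 17) → max 18
(14, 18, 17, 19) → max 19
(18, 17, 19, 1) → max 19
(17, 19, 1, 22) → max 22
(19, 1, 22, 1) → max 22
(1, 22, 1, 3) → max 22
(22, 1, 3, 10) → max 22
(1, 3, 10, 16) → max 16
(3, 10, 16, 1) → max 16
(10, 16, 1, 14) → max 16
(16, 1, 14, 2) → max 16
(1, 14, 2, 13) → max 14
(14, 2, 13, 5) → max 14
Minimum of these is 14.

14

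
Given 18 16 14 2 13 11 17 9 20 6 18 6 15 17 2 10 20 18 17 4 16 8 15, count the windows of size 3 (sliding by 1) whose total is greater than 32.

14

[18, 16, 14] → sum 48  > 32 ✓
[16, 14, 2] → sum 32
[14, 2, 13] → sum 29
[2, 13, 11] → sum 26
[13, 11, 17] → sum 41  > 32 ✓
[11, 17, 9] → sum 37  > 32 ✓
[17, 9, 20] → sum 46  > 32 ✓
[9, 20, 6] → sum 35  > 32 ✓
[20, 6, 18] → sum 44  > 32 ✓
[6, 18, 6] → sum 30
[18, 6, 15] → sum 39  > 32 ✓
[6, 15, 17] → sum 38  > 32 ✓
[15, 17, 2] → sum 34  > 32 ✓
[17, 2, 10] → sum 29
[2, 10, 20] → sum 32
[10, 20, 18] → sum 48  > 32 ✓
[20, 18, 17] → sum 55  > 32 ✓
[18, 17, 4] → sum 39  > 32 ✓
[17, 4, 16] → sum 37  > 32 ✓
[4, 16, 8] → sum 28
[16, 8, 15] → sum 39  > 32 ✓
14 windows satisfy the condition.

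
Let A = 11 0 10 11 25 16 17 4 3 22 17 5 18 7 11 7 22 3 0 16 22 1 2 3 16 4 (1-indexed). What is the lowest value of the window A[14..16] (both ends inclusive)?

Elements at indices 14..16: 7, 11, 7
min(7, 11, 7) = 7

7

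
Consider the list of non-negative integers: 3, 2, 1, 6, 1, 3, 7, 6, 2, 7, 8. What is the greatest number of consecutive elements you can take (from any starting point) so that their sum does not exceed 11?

Extend to the right; shrink from the left whenever the sum exceeds 11:
[3] sum 3 len 1
[3, 2] sum 5 len 2
[3, 2, 1] sum 6 len 3
[2, 1, 6] sum 9 len 3
[2, 1, 6, 1] sum 10 len 4
[1, 6, 1, 3] sum 11 len 4
[1, 3, 7] sum 11 len 3
[6] sum 6 len 1
[6, 2] sum 8 len 2
[2, 7] sum 9 len 2
[8] sum 8 len 1
Longest length seen: 4.

4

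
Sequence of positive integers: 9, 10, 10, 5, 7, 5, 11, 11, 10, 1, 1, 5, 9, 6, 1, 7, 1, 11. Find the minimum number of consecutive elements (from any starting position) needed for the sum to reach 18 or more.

add 9: running sum 9 < 18
add 10: shortest ending here [9, 10] sum 19, len 2
add 10: shortest ending here [10, 10] sum 20, len 2
add 5: shortest ending here [10, 10, 5] sum 25, len 3
add 7: shortest ending here [10, 5, 7] sum 22, len 3
add 5: shortest ending here [10, 5, 7, 5] sum 27, len 4
add 11: shortest ending here [7, 5, 11] sum 23, len 3
add 11: shortest ending here [11, 11] sum 22, len 2
add 10: shortest ending here [11, 10] sum 21, len 2
add 1: shortest ending here [11, 10, 1] sum 22, len 3
add 1: shortest ending here [11, 10, 1, 1] sum 23, len 4
add 5: shortest ending here [11, 10, 1, 1, 5] sum 28, len 5
add 9: shortest ending here [10, 1, 1, 5, 9] sum 26, len 5
add 6: shortest ending here [5, 9, 6] sum 20, len 3
add 1: shortest ending here [5, 9, 6, 1] sum 21, len 4
add 7: shortest ending here [9, 6, 1, 7] sum 23, len 4
add 1: shortest ending here [9, 6, 1, 7, 1] sum 24, len 5
add 11: shortest ending here [7, 1, 11] sum 19, len 3
Shortest qualifying length: 2.

2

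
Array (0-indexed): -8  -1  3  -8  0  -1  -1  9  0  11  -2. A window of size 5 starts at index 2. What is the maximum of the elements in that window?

Elements at indices 2..6: 3, -8, 0, -1, -1
max(3, -8, 0, -1, -1) = 3

3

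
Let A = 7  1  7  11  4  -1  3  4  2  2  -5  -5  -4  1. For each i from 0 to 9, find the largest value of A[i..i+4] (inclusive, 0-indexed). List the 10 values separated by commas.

11, 11, 11, 11, 4, 4, 4, 4, 2, 2

7 1 7 11 4 → max 11
1 7 11 4 -1 → max 11
7 11 4 -1 3 → max 11
11 4 -1 3 4 → max 11
4 -1 3 4 2 → max 4
-1 3 4 2 2 → max 4
3 4 2 2 -5 → max 4
4 2 2 -5 -5 → max 4
2 2 -5 -5 -4 → max 2
2 -5 -5 -4 1 → max 2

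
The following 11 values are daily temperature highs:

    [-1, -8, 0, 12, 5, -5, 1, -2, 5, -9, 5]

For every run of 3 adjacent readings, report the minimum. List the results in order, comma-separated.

-8, -8, 0, -5, -5, -5, -2, -9, -9

Sliding a size-3 window across the 11 values:
[-1, -8, 0] → min -8
[-8, 0, 12] → min -8
[0, 12, 5] → min 0
[12, 5, -5] → min -5
[5, -5, 1] → min -5
[-5, 1, -2] → min -5
[1, -2, 5] → min -2
[-2, 5, -9] → min -9
[5, -9, 5] → min -9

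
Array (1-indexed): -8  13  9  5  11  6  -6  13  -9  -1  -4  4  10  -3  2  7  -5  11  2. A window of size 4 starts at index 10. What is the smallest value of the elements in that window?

Elements at indices 10..13: -1, -4, 4, 10
min(-1, -4, 4, 10) = -4

-4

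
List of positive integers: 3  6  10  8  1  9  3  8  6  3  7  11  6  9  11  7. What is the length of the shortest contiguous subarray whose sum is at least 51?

add 3: running sum 3 < 51
add 6: running sum 9 < 51
add 10: running sum 19 < 51
add 8: running sum 27 < 51
add 1: running sum 28 < 51
add 9: running sum 37 < 51
add 3: running sum 40 < 51
add 8: running sum 48 < 51
add 6: shortest ending here [6, 10, 8, 1, 9, 3, 8, 6] sum 51, len 8
add 3: shortest ending here [6, 10, 8, 1, 9, 3, 8, 6, 3] sum 54, len 9
add 7: shortest ending here [10, 8, 1, 9, 3, 8, 6, 3, 7] sum 55, len 9
add 11: shortest ending here [8, 1, 9, 3, 8, 6, 3, 7, 11] sum 56, len 9
add 6: shortest ending here [9, 3, 8, 6, 3, 7, 11, 6] sum 53, len 8
add 9: shortest ending here [3, 8, 6, 3, 7, 11, 6, 9] sum 53, len 8
add 11: shortest ending here [6, 3, 7, 11, 6, 9, 11] sum 53, len 7
add 7: shortest ending here [7, 11, 6, 9, 11, 7] sum 51, len 6
Shortest qualifying length: 6.

6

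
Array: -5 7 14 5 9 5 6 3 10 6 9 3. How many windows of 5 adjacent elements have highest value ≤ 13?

[-5, 7, 14, 5, 9] → max 14
[7, 14, 5, 9, 5] → max 14
[14, 5, 9, 5, 6] → max 14
[5, 9, 5, 6, 3] → max 9  ≤ 13 ✓
[9, 5, 6, 3, 10] → max 10  ≤ 13 ✓
[5, 6, 3, 10, 6] → max 10  ≤ 13 ✓
[6, 3, 10, 6, 9] → max 10  ≤ 13 ✓
[3, 10, 6, 9, 3] → max 10  ≤ 13 ✓
5 windows satisfy the condition.

5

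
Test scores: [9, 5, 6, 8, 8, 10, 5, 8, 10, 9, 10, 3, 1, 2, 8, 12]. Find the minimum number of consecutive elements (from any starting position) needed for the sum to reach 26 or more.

3

add 9: running sum 9 < 26
add 5: running sum 14 < 26
add 6: running sum 20 < 26
add 8: shortest ending here [9, 5, 6, 8] sum 28, len 4
add 8: shortest ending here [5, 6, 8, 8] sum 27, len 4
add 10: shortest ending here [8, 8, 10] sum 26, len 3
add 5: shortest ending here [8, 8, 10, 5] sum 31, len 4
add 8: shortest ending here [8, 10, 5, 8] sum 31, len 4
add 10: shortest ending here [10, 5, 8, 10] sum 33, len 4
add 9: shortest ending here [8, 10, 9] sum 27, len 3
add 10: shortest ending here [10, 9, 10] sum 29, len 3
add 3: shortest ending here [10, 9, 10, 3] sum 32, len 4
add 1: shortest ending here [10, 9, 10, 3, 1] sum 33, len 5
add 2: shortest ending here [10, 9, 10, 3, 1, 2] sum 35, len 6
add 8: shortest ending here [9, 10, 3, 1, 2, 8] sum 33, len 6
add 12: shortest ending here [3, 1, 2, 8, 12] sum 26, len 5
Shortest qualifying length: 3.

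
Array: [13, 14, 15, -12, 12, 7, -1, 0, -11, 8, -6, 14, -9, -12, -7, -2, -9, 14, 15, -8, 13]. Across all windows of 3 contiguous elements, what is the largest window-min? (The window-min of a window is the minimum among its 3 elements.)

Each size-3 window and its min:
(13, 14, 15) → min 13
(14, 15, -12) → min -12
(15, -12, 12) → min -12
(-12, 12, 7) → min -12
(12, 7, -1) → min -1
(7, -1, 0) → min -1
(-1, 0, -11) → min -11
(0, -11, 8) → min -11
(-11, 8, -6) → min -11
(8, -6, 14) → min -6
(-6, 14, -9) → min -9
(14, -9, -12) → min -12
(-9, -12, -7) → min -12
(-12, -7, -2) → min -12
(-7, -2, -9) → min -9
(-2, -9, 14) → min -9
(-9, 14, 15) → min -9
(14, 15, -8) → min -8
(15, -8, 13) → min -8
Largest of these is 13.

13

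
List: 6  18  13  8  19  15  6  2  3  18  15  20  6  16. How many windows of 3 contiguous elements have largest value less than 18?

(6, 18, 13) → max 18
(18, 13, 8) → max 18
(13, 8, 19) → max 19
(8, 19, 15) → max 19
(19, 15, 6) → max 19
(15, 6, 2) → max 15  < 18 ✓
(6, 2, 3) → max 6  < 18 ✓
(2, 3, 18) → max 18
(3, 18, 15) → max 18
(18, 15, 20) → max 20
(15, 20, 6) → max 20
(20, 6, 16) → max 20
2 windows satisfy the condition.

2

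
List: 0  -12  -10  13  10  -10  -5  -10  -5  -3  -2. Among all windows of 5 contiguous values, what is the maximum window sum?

1

(0, -12, -10, 13, 10) → sum 1
(-12, -10, 13, 10, -10) → sum -9
(-10, 13, 10, -10, -5) → sum -2
(13, 10, -10, -5, -10) → sum -2
(10, -10, -5, -10, -5) → sum -20
(-10, -5, -10, -5, -3) → sum -33
(-5, -10, -5, -3, -2) → sum -25
Maximum of these is 1.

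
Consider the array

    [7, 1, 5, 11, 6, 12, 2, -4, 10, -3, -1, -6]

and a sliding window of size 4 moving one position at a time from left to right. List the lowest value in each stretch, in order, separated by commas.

Sliding a size-4 window across the 12 values:
[7, 1, 5, 11] → min 1
[1, 5, 11, 6] → min 1
[5, 11, 6, 12] → min 5
[11, 6, 12, 2] → min 2
[6, 12, 2, -4] → min -4
[12, 2, -4, 10] → min -4
[2, -4, 10, -3] → min -4
[-4, 10, -3, -1] → min -4
[10, -3, -1, -6] → min -6

1, 1, 5, 2, -4, -4, -4, -4, -6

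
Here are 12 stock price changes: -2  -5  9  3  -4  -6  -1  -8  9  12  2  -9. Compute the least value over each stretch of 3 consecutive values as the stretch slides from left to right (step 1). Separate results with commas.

-5, -5, -4, -6, -6, -8, -8, -8, 2, -9

Sliding a size-3 window across the 12 values:
(-2, -5, 9) → min -5
(-5, 9, 3) → min -5
(9, 3, -4) → min -4
(3, -4, -6) → min -6
(-4, -6, -1) → min -6
(-6, -1, -8) → min -8
(-1, -8, 9) → min -8
(-8, 9, 12) → min -8
(9, 12, 2) → min 2
(12, 2, -9) → min -9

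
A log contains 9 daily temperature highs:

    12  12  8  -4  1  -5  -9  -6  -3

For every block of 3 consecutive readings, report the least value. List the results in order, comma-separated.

8, -4, -4, -5, -9, -9, -9

12 12 8 → min 8
12 8 -4 → min -4
8 -4 1 → min -4
-4 1 -5 → min -5
1 -5 -9 → min -9
-5 -9 -6 → min -9
-9 -6 -3 → min -9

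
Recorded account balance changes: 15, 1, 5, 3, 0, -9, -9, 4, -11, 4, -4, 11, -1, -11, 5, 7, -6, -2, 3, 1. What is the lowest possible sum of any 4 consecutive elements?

-25

Each size-4 window and its sum:
15 1 5 3 → sum 24
1 5 3 0 → sum 9
5 3 0 -9 → sum -1
3 0 -9 -9 → sum -15
0 -9 -9 4 → sum -14
-9 -9 4 -11 → sum -25
-9 4 -11 4 → sum -12
4 -11 4 -4 → sum -7
-11 4 -4 11 → sum 0
4 -4 11 -1 → sum 10
-4 11 -1 -11 → sum -5
11 -1 -11 5 → sum 4
-1 -11 5 7 → sum 0
-11 5 7 -6 → sum -5
5 7 -6 -2 → sum 4
7 -6 -2 3 → sum 2
-6 -2 3 1 → sum -4
Lowest of these is -25.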